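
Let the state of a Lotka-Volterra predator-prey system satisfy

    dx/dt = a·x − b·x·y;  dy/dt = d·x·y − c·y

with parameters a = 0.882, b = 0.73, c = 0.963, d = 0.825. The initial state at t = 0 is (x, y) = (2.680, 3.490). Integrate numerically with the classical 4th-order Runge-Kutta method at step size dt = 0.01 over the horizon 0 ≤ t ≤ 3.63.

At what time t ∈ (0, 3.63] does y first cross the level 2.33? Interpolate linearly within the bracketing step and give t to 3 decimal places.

t=0.000: state=(2.680, 3.490)
step 1 (dt=0.01): k1=(-4.464, 4.356), k2=(-4.469, 4.318), k3=(-4.469, 4.318), k4=(-4.473, 4.279); state += dt/6·(k1+2k2+2k3+k4)
t=0.010: state=(2.635, 3.533)
t=0.020: state=(2.591, 3.576)
t=0.030: state=(2.546, 3.617)
continuing one RK4 step at a time; state shown every 20 steps (Δt=0.2):
t=0.200: state=(1.819, 4.166)
t=0.400: state=(1.156, 4.377)
t=0.600: state=(0.735, 4.207)
t=0.800: state=(0.487, 3.831)
t=1.000: state=(0.343, 3.380)
t=1.200: state=(0.258, 2.928)
t=1.400: state=(0.207, 2.508)
t=1.490: state=(0.191, 2.334)
next step: t=1.500: state=(0.190, 2.316) — y has crossed 2.33
linear interpolation between t=1.490 (2.33429) and t=1.500 (2.31556) → t≈1.492

t = 1.492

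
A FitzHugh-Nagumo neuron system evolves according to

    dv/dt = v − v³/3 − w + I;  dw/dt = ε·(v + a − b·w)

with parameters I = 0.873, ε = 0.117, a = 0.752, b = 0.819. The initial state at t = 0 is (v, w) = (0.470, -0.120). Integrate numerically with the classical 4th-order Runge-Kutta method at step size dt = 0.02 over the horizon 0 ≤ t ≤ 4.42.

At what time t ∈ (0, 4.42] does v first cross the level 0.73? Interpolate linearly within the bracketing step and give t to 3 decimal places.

t=0.000: state=(0.470, -0.120)
step 1 (dt=0.02): k1=(1.428, 0.154), k2=(1.438, 0.156), k3=(1.438, 0.156), k4=(1.447, 0.158); state += dt/6·(k1+2k2+2k3+k4)
t=0.020: state=(0.499, -0.117)
t=0.040: state=(0.528, -0.114)
t=0.060: state=(0.557, -0.110)
t=0.160: state=(0.710, -0.093)
next step: t=0.180: state=(0.741, -0.090) — v has crossed 0.73
linear interpolation between t=0.160 (0.70959) and t=0.180 (0.74084) → t≈0.173

t = 0.173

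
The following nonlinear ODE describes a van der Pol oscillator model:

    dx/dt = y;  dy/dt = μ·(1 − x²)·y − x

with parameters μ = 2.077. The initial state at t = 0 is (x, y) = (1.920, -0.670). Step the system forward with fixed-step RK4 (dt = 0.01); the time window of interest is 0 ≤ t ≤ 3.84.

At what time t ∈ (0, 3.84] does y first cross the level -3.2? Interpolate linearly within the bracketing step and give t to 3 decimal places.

t=0.000: state=(1.920, -0.670)
step 1 (dt=0.01): k1=(-0.670, 1.818), k2=(-0.661, 1.753), k3=(-0.661, 1.755), k4=(-0.652, 1.693); state += dt/6·(k1+2k2+2k3+k4)
t=0.010: state=(1.913, -0.652)
t=0.020: state=(1.907, -0.636)
t=0.030: state=(1.901, -0.621)
continuing one RK4 step at a time; state shown every 20 steps (Δt=0.2):
t=0.200: state=(1.810, -0.475)
t=0.400: state=(1.720, -0.434)
t=0.600: state=(1.633, -0.442)
t=0.800: state=(1.542, -0.472)
t=1.000: state=(1.443, -0.518)
t=1.200: state=(1.333, -0.584)
t=1.400: state=(1.208, -0.678)
t=1.600: state=(1.059, -0.817)
t=1.800: state=(0.876, -1.034)
t=2.000: state=(0.636, -1.398)
t=2.200: state=(0.299, -2.034)
t=2.400: state=(-0.205, -3.070)
t=2.420: state=(-0.268, -3.188)
next step: t=2.430: state=(-0.300, -3.246) — y has crossed -3.2
linear interpolation between t=2.420 (-3.18758) and t=2.430 (-3.24616) → t≈2.422

t = 2.422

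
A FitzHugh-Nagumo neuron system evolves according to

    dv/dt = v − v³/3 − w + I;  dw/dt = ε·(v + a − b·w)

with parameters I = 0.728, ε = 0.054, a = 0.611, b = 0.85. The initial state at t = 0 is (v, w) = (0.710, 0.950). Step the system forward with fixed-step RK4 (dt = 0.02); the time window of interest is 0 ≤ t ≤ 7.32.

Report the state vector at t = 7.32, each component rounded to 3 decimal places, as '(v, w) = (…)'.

(v, w) = (1.319, 1.336)

t=0.000: state=(0.710, 0.950)
step 1 (dt=0.02): k1=(0.369, 0.028), k2=(0.370, 0.028), k3=(0.370, 0.028), k4=(0.372, 0.028); state += dt/6·(k1+2k2+2k3+k4)
t=0.020: state=(0.717, 0.951)
t=0.040: state=(0.725, 0.951)
t=0.060: state=(0.732, 0.952)
continuing one RK4 step at a time; state shown every 25 steps (Δt=0.5):
t=0.500: state=(0.910, 0.966)
t=1.000: state=(1.117, 0.988)
t=1.500: state=(1.289, 1.014)
t=2.000: state=(1.403, 1.043)
t=2.500: state=(1.462, 1.074)
t=3.000: state=(1.483, 1.106)
t=3.500: state=(1.484, 1.136)
t=4.000: state=(1.472, 1.166)
t=4.500: state=(1.455, 1.195)
t=5.000: state=(1.434, 1.223)
t=5.500: state=(1.411, 1.250)
t=6.000: state=(1.387, 1.275)
t=6.500: state=(1.362, 1.299)
t=7.000: state=(1.336, 1.322)
t=7.320: state=(1.319, 1.336)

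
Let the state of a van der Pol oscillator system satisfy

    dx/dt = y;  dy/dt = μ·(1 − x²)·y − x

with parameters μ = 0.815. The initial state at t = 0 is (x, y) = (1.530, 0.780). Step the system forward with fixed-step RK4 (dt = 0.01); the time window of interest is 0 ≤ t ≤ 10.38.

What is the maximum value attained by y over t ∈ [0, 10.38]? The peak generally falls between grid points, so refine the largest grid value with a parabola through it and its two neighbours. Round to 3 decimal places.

max y = 2.490

t=0.000: state=(1.530, 0.780)
step 1 (dt=0.01): k1=(0.780, -2.382), k2=(0.768, -2.381), k3=(0.768, -2.381), k4=(0.756, -2.379); state += dt/6·(k1+2k2+2k3+k4)
t=0.010: state=(1.538, 0.756)
t=0.020: state=(1.545, 0.732)
t=0.030: state=(1.552, 0.709)
continuing one RK4 step at a time; state shown every 50 steps (Δt=0.5):
t=0.500: state=(1.654, -0.192)
t=1.000: state=(1.418, -0.708)
t=1.500: state=(0.958, -1.150)
t=2.000: state=(0.228, -1.820)
t=2.500: state=(-0.862, -2.386)
t=3.000: state=(-1.797, -1.051)
t=3.500: state=(-1.952, 0.229)
t=4.000: state=(-1.707, 0.685)
t=4.500: state=(-1.286, 1.009)
t=5.000: state=(-0.667, 1.515)
t=5.500: state=(0.286, 2.318)
t=6.000: state=(1.469, 1.982)
t=6.500: state=(1.994, 0.214)
t=7.000: state=(1.882, -0.519)
t=7.500: state=(1.539, -0.839)
t=8.000: state=(1.033, -1.212)
t=8.500: state=(0.277, -1.876)
t=9.000: state=(-0.853, -2.492)
t=9.500: state=(-1.831, -1.088)
t=10.000: state=(-1.989, 0.235)
t=10.380: state=(-1.821, 0.603)
largest grid value and its neighbours: y(5.690)=2.48876, y(5.700)=2.48976, y(5.710)=2.48974
parabola through these three points peaks at t≈5.705 with y≈2.48988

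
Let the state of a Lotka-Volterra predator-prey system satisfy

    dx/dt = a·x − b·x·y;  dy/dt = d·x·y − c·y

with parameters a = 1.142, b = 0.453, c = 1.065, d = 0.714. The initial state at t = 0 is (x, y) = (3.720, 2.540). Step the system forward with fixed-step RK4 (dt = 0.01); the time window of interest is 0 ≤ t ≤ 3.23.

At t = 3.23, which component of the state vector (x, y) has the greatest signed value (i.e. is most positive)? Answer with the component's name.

t=0.000: state=(3.720, 2.540)
step 1 (dt=0.01): k1=(-0.032, 4.041), k2=(-0.066, 4.073), k3=(-0.066, 4.073), k4=(-0.101, 4.105); state += dt/6·(k1+2k2+2k3+k4)
t=0.010: state=(3.719, 2.581)
t=0.020: state=(3.718, 2.622)
t=0.030: state=(3.716, 2.664)
continuing one RK4 step at a time; state shown every 20 steps (Δt=0.2):
t=0.200: state=(3.567, 3.466)
t=0.400: state=(3.121, 4.530)
t=0.600: state=(2.488, 5.470)
t=0.800: state=(1.851, 6.020)
t=1.000: state=(1.339, 6.099)
t=1.200: state=(0.979, 5.806)
t=1.400: state=(0.743, 5.299)
t=1.600: state=(0.593, 4.707)
t=1.800: state=(0.500, 4.111)
t=2.000: state=(0.444, 3.553)
t=2.200: state=(0.414, 3.052)
t=2.400: state=(0.403, 2.614)
t=2.600: state=(0.406, 2.238)
t=2.800: state=(0.423, 1.918)
t=3.000: state=(0.453, 1.650)
t=3.200: state=(0.495, 1.427)
t=3.230: state=(0.502, 1.397)
compare at T: x=0.502, y=1.397

largest component: y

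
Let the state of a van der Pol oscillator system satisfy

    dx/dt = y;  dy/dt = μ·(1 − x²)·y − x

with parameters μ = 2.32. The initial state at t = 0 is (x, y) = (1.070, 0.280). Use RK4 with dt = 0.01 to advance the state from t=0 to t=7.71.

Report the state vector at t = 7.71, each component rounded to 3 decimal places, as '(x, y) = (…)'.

(x, y) = (1.603, -0.396)

t=0.000: state=(1.070, 0.280)
step 1 (dt=0.01): k1=(0.280, -1.164), k2=(0.274, -1.165), k3=(0.274, -1.165), k4=(0.268, -1.167); state += dt/6·(k1+2k2+2k3+k4)
t=0.010: state=(1.073, 0.268)
t=0.020: state=(1.075, 0.257)
t=0.030: state=(1.078, 0.245)
continuing one RK4 step at a time; state shown every 25 steps (Δt=0.25):
t=0.250: state=(1.104, -0.007)
t=0.500: state=(1.069, -0.266)
t=0.750: state=(0.972, -0.513)
t=1.000: state=(0.808, -0.815)
t=1.250: state=(0.549, -1.308)
t=1.500: state=(0.115, -2.277)
t=1.750: state=(-0.642, -3.769)
t=2.000: state=(-1.563, -2.876)
t=2.250: state=(-1.953, -0.525)
t=2.500: state=(-1.978, 0.141)
t=2.750: state=(-1.923, 0.270)
t=3.000: state=(-1.850, 0.309)
t=3.250: state=(-1.770, 0.336)
t=3.500: state=(-1.682, 0.365)
t=3.750: state=(-1.586, 0.403)
t=4.000: state=(-1.480, 0.452)
t=4.250: state=(-1.358, 0.522)
t=4.500: state=(-1.216, 0.626)
t=4.750: state=(-1.040, 0.797)
t=5.000: state=(-0.806, 1.108)
t=5.250: state=(-0.460, 1.743)
t=5.500: state=(0.124, 3.069)
t=5.750: state=(1.077, 4.171)
t=6.000: state=(1.851, 1.649)
t=6.250: state=(2.020, 0.076)
t=6.500: state=(1.991, -0.224)
t=6.750: state=(1.926, -0.285)
t=7.000: state=(1.852, -0.312)
t=7.250: state=(1.771, -0.336)
t=7.500: state=(1.683, -0.365)
t=7.710: state=(1.603, -0.396)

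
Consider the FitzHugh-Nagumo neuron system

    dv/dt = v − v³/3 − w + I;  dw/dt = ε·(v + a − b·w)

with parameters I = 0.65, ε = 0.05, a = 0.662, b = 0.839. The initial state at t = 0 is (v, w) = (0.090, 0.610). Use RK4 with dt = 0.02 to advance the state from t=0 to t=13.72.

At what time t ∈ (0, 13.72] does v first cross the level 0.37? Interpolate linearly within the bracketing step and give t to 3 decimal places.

t=0.000: state=(0.090, 0.610)
step 1 (dt=0.02): k1=(0.130, 0.012), k2=(0.131, 0.012), k3=(0.131, 0.012), k4=(0.132, 0.012); state += dt/6·(k1+2k2+2k3+k4)
t=0.020: state=(0.093, 0.610)
t=0.040: state=(0.095, 0.610)
t=0.060: state=(0.098, 0.611)
continuing one RK4 step at a time; state shown every 25 steps (Δt=0.5):
t=0.500: state=(0.172, 0.617)
t=1.000: state=(0.300, 0.626)
t=1.200: state=(0.368, 0.631)
next step: t=1.220: state=(0.376, 0.631) — v has crossed 0.37
linear interpolation between t=1.200 (0.36805) and t=1.220 (0.37552) → t≈1.205

t = 1.205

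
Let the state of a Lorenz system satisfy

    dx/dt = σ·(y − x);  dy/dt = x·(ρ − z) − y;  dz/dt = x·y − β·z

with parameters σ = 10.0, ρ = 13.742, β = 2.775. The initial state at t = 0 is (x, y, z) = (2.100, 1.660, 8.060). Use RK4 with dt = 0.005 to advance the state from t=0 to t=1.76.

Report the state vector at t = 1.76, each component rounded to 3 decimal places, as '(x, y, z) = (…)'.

t=0.000: state=(2.100, 1.660, 8.060)
step 1 (dt=0.005): k1=(-4.400, 10.272, -18.881), k2=(-4.033, 10.283, -18.714), k3=(-4.042, 10.287, -18.714), k4=(-3.684, 10.301, -18.547); state += dt/6·(k1+2k2+2k3+k4)
t=0.005: state=(2.080, 1.711, 7.966)
t=0.010: state=(2.063, 1.763, 7.875)
t=0.015: state=(2.050, 1.815, 7.784)
continuing one RK4 step at a time; state shown every 20 steps (Δt=0.1):
t=0.100: state=(2.224, 2.796, 6.513)
t=0.200: state=(3.160, 4.464, 5.782)
t=0.300: state=(4.863, 6.968, 6.397)
t=0.400: state=(7.247, 9.734, 9.390)
t=0.500: state=(9.176, 10.117, 14.648)
t=0.600: state=(8.604, 6.614, 17.880)
t=0.700: state=(6.015, 3.321, 16.609)
t=0.800: state=(3.846, 2.309, 13.701)
t=0.900: state=(2.913, 2.517, 11.051)
t=1.000: state=(2.924, 3.297, 9.093)
t=1.100: state=(3.613, 4.610, 8.007)
t=1.200: state=(4.911, 6.497, 8.143)
t=1.300: state=(6.673, 8.494, 10.043)
t=1.400: state=(8.161, 9.068, 13.528)
t=1.500: state=(8.127, 7.135, 16.217)
t=1.600: state=(6.530, 4.621, 16.017)
t=1.700: state=(4.813, 3.440, 14.043)
t=1.760: state=(4.154, 3.333, 12.714)

(x, y, z) = (4.154, 3.333, 12.714)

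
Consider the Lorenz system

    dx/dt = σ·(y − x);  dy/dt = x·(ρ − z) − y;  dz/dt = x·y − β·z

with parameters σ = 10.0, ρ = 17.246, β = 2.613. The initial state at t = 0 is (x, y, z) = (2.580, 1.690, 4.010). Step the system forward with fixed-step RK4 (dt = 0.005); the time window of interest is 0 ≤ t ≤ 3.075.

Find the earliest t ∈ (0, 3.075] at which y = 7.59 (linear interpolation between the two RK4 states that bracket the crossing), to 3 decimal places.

t=0.000: state=(2.580, 1.690, 4.010)
step 1 (dt=0.005): k1=(-8.900, 32.459, -6.118), k2=(-7.866, 32.122, -5.908), k3=(-7.900, 32.156, -5.907), k4=(-6.897, 31.850, -5.699); state += dt/6·(k1+2k2+2k3+k4)
t=0.005: state=(2.541, 1.851, 3.980)
t=0.010: state=(2.511, 2.009, 3.953)
t=0.015: state=(2.490, 2.165, 3.928)
continuing one RK4 step at a time; state shown every 20 steps (Δt=0.1):
t=0.100: state=(3.179, 4.934, 3.890)
t=0.160: state=(4.591, 7.552, 4.669)
next step: t=0.165: state=(4.742, 7.806, 4.786) — y has crossed 7.59
linear interpolation between t=0.160 (7.55245) and t=0.165 (7.80615) → t≈0.161

t = 0.161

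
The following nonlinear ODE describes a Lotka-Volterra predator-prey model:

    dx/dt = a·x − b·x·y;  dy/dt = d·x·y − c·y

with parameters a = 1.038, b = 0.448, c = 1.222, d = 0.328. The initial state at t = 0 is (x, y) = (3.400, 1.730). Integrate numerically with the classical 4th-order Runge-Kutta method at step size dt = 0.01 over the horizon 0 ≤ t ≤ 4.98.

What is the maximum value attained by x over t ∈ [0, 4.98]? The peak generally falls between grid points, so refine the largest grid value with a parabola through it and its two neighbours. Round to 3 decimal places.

max x = 4.833

t=0.000: state=(3.400, 1.730)
step 1 (dt=0.01): k1=(0.894, -0.185), k2=(0.897, -0.182), k3=(0.897, -0.182), k4=(0.899, -0.179); state += dt/6·(k1+2k2+2k3+k4)
t=0.010: state=(3.409, 1.728)
t=0.020: state=(3.418, 1.726)
t=0.030: state=(3.427, 1.725)
continuing one RK4 step at a time; state shown every 20 steps (Δt=0.2):
t=0.200: state=(3.588, 1.704)
t=0.400: state=(3.792, 1.700)
t=0.600: state=(4.005, 1.719)
t=0.800: state=(4.218, 1.763)
t=1.000: state=(4.420, 1.833)
t=1.200: state=(4.596, 1.930)
t=1.400: state=(4.733, 2.053)
t=1.600: state=(4.815, 2.200)
t=1.800: state=(4.830, 2.366)
t=2.000: state=(4.772, 2.540)
t=2.200: state=(4.642, 2.709)
t=2.400: state=(4.451, 2.860)
t=2.600: state=(4.216, 2.977)
t=2.800: state=(3.960, 3.049)
t=3.000: state=(3.703, 3.070)
t=3.200: state=(3.465, 3.041)
t=3.400: state=(3.257, 2.969)
t=3.600: state=(3.086, 2.862)
t=3.800: state=(2.956, 2.732)
t=4.000: state=(2.866, 2.589)
t=4.200: state=(2.815, 2.443)
t=4.400: state=(2.802, 2.300)
t=4.600: state=(2.823, 2.166)
t=4.800: state=(2.878, 2.045)
t=4.980: state=(2.953, 1.949)
largest grid value and its neighbours: x(1.730)=4.83313, x(1.740)=4.83327, x(1.750)=4.83323
parabola through these three points peaks at t≈1.743 with x≈4.83328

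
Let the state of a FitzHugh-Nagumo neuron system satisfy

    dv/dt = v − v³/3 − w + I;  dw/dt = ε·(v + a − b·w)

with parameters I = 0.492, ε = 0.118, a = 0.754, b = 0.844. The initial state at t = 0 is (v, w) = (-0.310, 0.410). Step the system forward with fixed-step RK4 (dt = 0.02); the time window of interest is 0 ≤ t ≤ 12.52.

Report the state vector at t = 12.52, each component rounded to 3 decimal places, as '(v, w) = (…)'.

t=0.000: state=(-0.310, 0.410)
step 1 (dt=0.02): k1=(-0.218, 0.012), k2=(-0.220, 0.011), k3=(-0.220, 0.011), k4=(-0.222, 0.011); state += dt/6·(k1+2k2+2k3+k4)
t=0.020: state=(-0.314, 0.410)
t=0.040: state=(-0.319, 0.410)
t=0.060: state=(-0.323, 0.411)
continuing one RK4 step at a time; state shown every 25 steps (Δt=0.5):
t=0.500: state=(-0.448, 0.412)
t=1.000: state=(-0.650, 0.404)
t=1.500: state=(-0.910, 0.383)
t=2.000: state=(-1.176, 0.348)
t=2.500: state=(-1.379, 0.300)
t=3.000: state=(-1.490, 0.246)
t=3.500: state=(-1.531, 0.190)
t=4.000: state=(-1.532, 0.136)
t=4.500: state=(-1.513, 0.085)
t=5.000: state=(-1.485, 0.038)
t=5.500: state=(-1.453, -0.005)
t=6.000: state=(-1.419, -0.044)
t=6.500: state=(-1.384, -0.079)
t=7.000: state=(-1.348, -0.111)
t=7.500: state=(-1.313, -0.138)
t=8.000: state=(-1.277, -0.163)
t=8.500: state=(-1.241, -0.184)
t=9.000: state=(-1.205, -0.202)
t=9.500: state=(-1.169, -0.217)
t=10.000: state=(-1.132, -0.229)
t=10.500: state=(-1.096, -0.239)
t=11.000: state=(-1.059, -0.246)
t=11.500: state=(-1.021, -0.250)
t=12.000: state=(-0.982, -0.252)
t=12.500: state=(-0.943, -0.252)
t=12.520: state=(-0.941, -0.252)

(v, w) = (-0.941, -0.252)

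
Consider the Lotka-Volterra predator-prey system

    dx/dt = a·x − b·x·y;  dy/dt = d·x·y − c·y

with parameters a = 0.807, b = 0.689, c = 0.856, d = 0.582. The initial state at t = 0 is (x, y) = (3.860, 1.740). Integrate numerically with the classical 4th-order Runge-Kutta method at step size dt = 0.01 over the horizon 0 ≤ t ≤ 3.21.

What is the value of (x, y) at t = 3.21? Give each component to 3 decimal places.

t=0.000: state=(3.860, 1.740)
step 1 (dt=0.01): k1=(-1.513, 2.420), k2=(-1.542, 2.429), k3=(-1.542, 2.429), k4=(-1.571, 2.437); state += dt/6·(k1+2k2+2k3+k4)
t=0.010: state=(3.845, 1.764)
t=0.020: state=(3.829, 1.789)
t=0.030: state=(3.812, 1.813)
continuing one RK4 step at a time; state shown every 20 steps (Δt=0.2):
t=0.200: state=(3.448, 2.248)
t=0.400: state=(2.871, 2.739)
t=0.600: state=(2.251, 3.109)
t=0.800: state=(1.698, 3.293)
t=1.000: state=(1.265, 3.293)
t=1.200: state=(0.952, 3.154)
t=1.400: state=(0.735, 2.929)
t=1.600: state=(0.587, 2.665)
t=1.800: state=(0.487, 2.389)
t=2.000: state=(0.420, 2.122)
t=2.200: state=(0.375, 1.872)
t=2.400: state=(0.346, 1.645)
t=2.600: state=(0.328, 1.442)
t=2.800: state=(0.321, 1.261)
t=3.000: state=(0.320, 1.103)
t=3.200: state=(0.326, 0.965)
t=3.210: state=(0.327, 0.959)

(x, y) = (0.327, 0.959)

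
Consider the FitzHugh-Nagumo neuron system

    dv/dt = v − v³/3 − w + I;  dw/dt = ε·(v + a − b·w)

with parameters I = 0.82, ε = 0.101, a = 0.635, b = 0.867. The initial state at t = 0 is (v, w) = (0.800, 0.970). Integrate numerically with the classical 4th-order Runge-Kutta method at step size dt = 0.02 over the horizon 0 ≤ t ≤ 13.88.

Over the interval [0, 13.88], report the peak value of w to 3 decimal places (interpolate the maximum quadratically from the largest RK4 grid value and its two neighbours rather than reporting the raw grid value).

t=0.000: state=(0.800, 0.970)
step 1 (dt=0.02): k1=(0.479, 0.060), k2=(0.480, 0.060), k3=(0.480, 0.060), k4=(0.482, 0.061); state += dt/6·(k1+2k2+2k3+k4)
t=0.020: state=(0.810, 0.971)
t=0.040: state=(0.819, 0.972)
t=0.060: state=(0.829, 0.974)
continuing one RK4 step at a time; state shown every 25 steps (Δt=0.5):
t=0.500: state=(1.045, 1.005)
t=1.000: state=(1.259, 1.051)
t=1.500: state=(1.400, 1.103)
t=2.000: state=(1.467, 1.159)
t=2.500: state=(1.484, 1.213)
t=3.000: state=(1.474, 1.266)
t=3.500: state=(1.448, 1.315)
t=4.000: state=(1.415, 1.361)
t=4.500: state=(1.378, 1.403)
t=5.000: state=(1.338, 1.442)
t=5.500: state=(1.296, 1.476)
t=6.000: state=(1.252, 1.507)
t=6.500: state=(1.206, 1.535)
t=7.000: state=(1.158, 1.559)
t=7.500: state=(1.107, 1.580)
t=8.000: state=(1.053, 1.597)
t=8.500: state=(0.994, 1.610)
t=9.000: state=(0.929, 1.620)
t=9.500: state=(0.855, 1.626)
t=10.000: state=(0.768, 1.628)
t=10.500: state=(0.661, 1.625)
t=11.000: state=(0.522, 1.616)
t=11.500: state=(0.329, 1.600)
t=12.000: state=(0.042, 1.572)
t=12.500: state=(-0.405, 1.528)
t=13.000: state=(-1.025, 1.459)
t=13.500: state=(-1.580, 1.362)
t=13.880: state=(-1.791, 1.277)
largest grid value and its neighbours: w(9.940)=1.62806, w(9.960)=1.62806, w(9.980)=1.62805
parabola through these three points peaks at t≈9.953 with w≈1.62806

max w = 1.628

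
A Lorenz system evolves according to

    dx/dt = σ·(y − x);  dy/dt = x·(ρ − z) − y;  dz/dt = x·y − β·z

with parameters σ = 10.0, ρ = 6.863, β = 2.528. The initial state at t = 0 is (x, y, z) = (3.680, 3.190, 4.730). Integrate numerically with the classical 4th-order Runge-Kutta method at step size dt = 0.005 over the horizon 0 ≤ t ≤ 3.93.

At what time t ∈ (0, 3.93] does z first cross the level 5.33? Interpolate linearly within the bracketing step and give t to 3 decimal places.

t=0.000: state=(3.680, 3.190, 4.730)
step 1 (dt=0.005): k1=(-4.900, 4.659, -0.218), k2=(-4.661, 4.624, -0.213), k3=(-4.668, 4.625, -0.212), k4=(-4.435, 4.590, -0.205); state += dt/6·(k1+2k2+2k3+k4)
t=0.005: state=(3.657, 3.213, 4.729)
t=0.010: state=(3.636, 3.236, 4.728)
t=0.015: state=(3.617, 3.258, 4.727)
continuing one RK4 step at a time; state shown every 40 steps (Δt=0.2):
t=0.200: state=(3.715, 3.970, 4.899)
t=0.325: state=(4.053, 4.312, 5.310)
next step: t=0.330: state=(4.066, 4.321, 5.330) — z has crossed 5.33
linear interpolation between t=0.325 (5.30969) and t=0.330 (5.33007) → t≈0.330

t = 0.330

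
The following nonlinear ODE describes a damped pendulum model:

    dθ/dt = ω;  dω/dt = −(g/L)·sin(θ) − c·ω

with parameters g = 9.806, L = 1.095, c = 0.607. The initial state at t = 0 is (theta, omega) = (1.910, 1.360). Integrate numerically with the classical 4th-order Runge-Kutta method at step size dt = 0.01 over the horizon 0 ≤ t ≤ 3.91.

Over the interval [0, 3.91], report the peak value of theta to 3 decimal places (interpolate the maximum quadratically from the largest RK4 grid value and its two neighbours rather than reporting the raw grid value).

t=0.000: state=(1.910, 1.360)
step 1 (dt=0.01): k1=(1.360, -9.271), k2=(1.314, -9.222), k3=(1.314, -9.223), k4=(1.268, -9.175); state += dt/6·(k1+2k2+2k3+k4)
t=0.010: state=(1.923, 1.268)
t=0.020: state=(1.935, 1.177)
t=0.030: state=(1.947, 1.086)
continuing one RK4 step at a time; state shown every 20 steps (Δt=0.2):
t=0.200: state=(2.008, -0.337)
t=0.400: state=(1.785, -1.880)
t=0.600: state=(1.261, -3.331)
t=0.800: state=(0.489, -4.220)
t=1.000: state=(-0.340, -3.835)
t=1.200: state=(-0.970, -2.346)
t=1.400: state=(-1.259, -0.545)
t=1.600: state=(-1.197, 1.120)
t=1.800: state=(-0.834, 2.433)
t=2.000: state=(-0.272, 3.035)
t=2.200: state=(0.312, 2.633)
t=2.400: state=(0.730, 1.464)
t=2.600: state=(0.882, 0.053)
t=2.800: state=(0.761, -1.210)
t=3.000: state=(0.428, -2.026)
t=3.200: state=(-0.002, -2.144)
t=3.400: state=(-0.382, -1.556)
t=3.600: state=(-0.597, -0.558)
t=3.800: state=(-0.603, 0.482)
t=3.910: state=(-0.522, 0.962)
largest grid value and its neighbours: theta(0.150)=2.01464, theta(0.160)=2.01487, theta(0.170)=2.01429
parabola through these three points peaks at t≈0.158 with theta≈2.01489

max theta = 2.015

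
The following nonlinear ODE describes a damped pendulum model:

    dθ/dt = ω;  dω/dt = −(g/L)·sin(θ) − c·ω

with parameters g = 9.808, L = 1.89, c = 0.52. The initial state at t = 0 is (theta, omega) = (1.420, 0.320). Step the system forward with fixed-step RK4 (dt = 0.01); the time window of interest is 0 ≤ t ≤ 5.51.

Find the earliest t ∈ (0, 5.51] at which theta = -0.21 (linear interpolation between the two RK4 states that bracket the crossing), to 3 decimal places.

t = 1.008

t=0.000: state=(1.420, 0.320)
step 1 (dt=0.01): k1=(0.320, -5.297), k2=(0.294, -5.284), k3=(0.294, -5.284), k4=(0.267, -5.272); state += dt/6·(k1+2k2+2k3+k4)
t=0.010: state=(1.423, 0.267)
t=0.020: state=(1.425, 0.215)
t=0.030: state=(1.427, 0.162)
continuing one RK4 step at a time; state shown every 20 steps (Δt=0.2):
t=0.200: state=(1.382, -0.686)
t=0.400: state=(1.154, -1.560)
t=0.600: state=(0.772, -2.215)
t=0.800: state=(0.294, -2.492)
t=1.000: state=(-0.192, -2.288)
next step: t=1.010: state=(-0.215, -2.266) — theta has crossed -0.21
linear interpolation between t=1.000 (-0.19243) and t=1.010 (-0.21520) → t≈1.008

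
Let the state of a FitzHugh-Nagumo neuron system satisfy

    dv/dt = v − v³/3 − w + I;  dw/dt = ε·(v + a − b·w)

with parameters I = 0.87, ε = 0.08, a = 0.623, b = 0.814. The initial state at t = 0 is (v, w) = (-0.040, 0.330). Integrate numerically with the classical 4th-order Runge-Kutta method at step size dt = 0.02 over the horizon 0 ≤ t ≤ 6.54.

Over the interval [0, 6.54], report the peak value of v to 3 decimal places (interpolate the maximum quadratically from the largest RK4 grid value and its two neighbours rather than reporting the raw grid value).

t=0.000: state=(-0.040, 0.330)
step 1 (dt=0.02): k1=(0.500, 0.025), k2=(0.505, 0.026), k3=(0.505, 0.026), k4=(0.510, 0.026); state += dt/6·(k1+2k2+2k3+k4)
t=0.020: state=(-0.030, 0.331)
t=0.040: state=(-0.020, 0.331)
t=0.060: state=(-0.009, 0.332)
continuing one RK4 step at a time; state shown every 25 steps (Δt=0.5):
t=0.500: state=(0.279, 0.348)
t=1.000: state=(0.758, 0.382)
t=1.500: state=(1.309, 0.435)
t=2.000: state=(1.678, 0.505)
t=2.500: state=(1.812, 0.583)
t=3.000: state=(1.833, 0.660)
t=3.500: state=(1.817, 0.736)
t=4.000: state=(1.790, 0.808)
t=4.500: state=(1.759, 0.876)
t=5.000: state=(1.728, 0.941)
t=5.500: state=(1.696, 1.003)
t=6.000: state=(1.664, 1.061)
t=6.500: state=(1.632, 1.117)
t=6.540: state=(1.630, 1.121)
largest grid value and its neighbours: v(2.920)=1.83296, v(2.940)=1.83297, v(2.960)=1.83292
parabola through these three points peaks at t≈2.933 with v≈1.83297

max v = 1.833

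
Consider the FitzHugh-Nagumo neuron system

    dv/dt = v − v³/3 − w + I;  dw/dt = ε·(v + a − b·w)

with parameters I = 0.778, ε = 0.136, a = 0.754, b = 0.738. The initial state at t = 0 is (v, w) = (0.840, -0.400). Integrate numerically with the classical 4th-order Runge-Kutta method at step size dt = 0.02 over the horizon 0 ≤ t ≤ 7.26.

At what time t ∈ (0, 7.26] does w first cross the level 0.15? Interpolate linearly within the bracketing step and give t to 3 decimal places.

t=0.000: state=(0.840, -0.400)
step 1 (dt=0.02): k1=(1.820, 0.257), k2=(1.823, 0.259), k3=(1.823, 0.259), k4=(1.825, 0.261); state += dt/6·(k1+2k2+2k3+k4)
t=0.020: state=(0.876, -0.395)
t=0.040: state=(0.913, -0.390)
t=0.060: state=(0.950, -0.384)
continuing one RK4 step at a time; state shown every 25 steps (Δt=0.5):
t=0.500: state=(1.650, -0.246)
t=1.000: state=(1.975, -0.061)
t=1.500: state=(2.009, 0.125)
t=1.560: state=(2.006, 0.147)
next step: t=1.580: state=(2.005, 0.154) — w has crossed 0.15
linear interpolation between t=1.560 (0.14675) and t=1.580 (0.15396) → t≈1.569

t = 1.569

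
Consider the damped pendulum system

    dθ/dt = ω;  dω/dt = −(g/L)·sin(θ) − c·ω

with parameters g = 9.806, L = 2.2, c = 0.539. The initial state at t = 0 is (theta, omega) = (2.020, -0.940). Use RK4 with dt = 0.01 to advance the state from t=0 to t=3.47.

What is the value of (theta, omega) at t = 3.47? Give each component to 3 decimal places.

(theta, omega) = (0.688, -0.621)

t=0.000: state=(2.020, -0.940)
step 1 (dt=0.01): k1=(-0.940, -3.508), k2=(-0.958, -3.508), k3=(-0.958, -3.508), k4=(-0.975, -3.508); state += dt/6·(k1+2k2+2k3+k4)
t=0.010: state=(2.010, -0.975)
t=0.020: state=(2.000, -1.010)
t=0.030: state=(1.990, -1.045)
continuing one RK4 step at a time; state shown every 20 steps (Δt=0.2):
t=0.200: state=(1.762, -1.641)
t=0.400: state=(1.365, -2.313)
t=0.600: state=(0.847, -2.825)
t=0.800: state=(0.260, -2.972)
t=1.000: state=(-0.309, -2.639)
t=1.200: state=(-0.770, -1.927)
t=1.400: state=(-1.069, -1.052)
t=1.600: state=(-1.191, -0.175)
t=1.800: state=(-1.144, 0.625)
t=2.000: state=(-0.950, 1.295)
t=2.200: state=(-0.640, 1.767)
t=2.400: state=(-0.262, 1.952)
t=2.600: state=(0.119, 1.808)
t=2.800: state=(0.442, 1.382)
t=3.000: state=(0.661, 0.790)
t=3.200: state=(0.755, 0.153)
t=3.400: state=(0.725, -0.438)
t=3.470: state=(0.688, -0.621)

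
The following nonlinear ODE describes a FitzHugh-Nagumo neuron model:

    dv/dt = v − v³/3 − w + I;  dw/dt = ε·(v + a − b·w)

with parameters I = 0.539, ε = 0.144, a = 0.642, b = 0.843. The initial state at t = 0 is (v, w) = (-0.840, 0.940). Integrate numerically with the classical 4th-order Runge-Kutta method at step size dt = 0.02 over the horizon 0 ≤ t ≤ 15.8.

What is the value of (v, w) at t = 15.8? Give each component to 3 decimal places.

(v, w) = (1.745, 0.610)

t=0.000: state=(-0.840, 0.940)
step 1 (dt=0.02): k1=(-1.043, -0.143), k2=(-1.045, -0.144), k3=(-1.045, -0.144), k4=(-1.046, -0.145); state += dt/6·(k1+2k2+2k3+k4)
t=0.020: state=(-0.861, 0.937)
t=0.040: state=(-0.882, 0.934)
t=0.060: state=(-0.903, 0.931)
continuing one RK4 step at a time; state shown every 50 steps (Δt=1):
t=1.000: state=(-1.642, 0.742)
t=2.000: state=(-1.741, 0.510)
t=3.000: state=(-1.660, 0.308)
t=4.000: state=(-1.560, 0.141)
t=5.000: state=(-1.456, 0.008)
t=6.000: state=(-1.351, -0.096)
t=7.000: state=(-1.243, -0.174)
t=8.000: state=(-1.130, -0.228)
t=9.000: state=(-1.006, -0.259)
t=10.000: state=(-0.861, -0.269)
t=11.000: state=(-0.674, -0.256)
t=12.000: state=(-0.383, -0.213)
t=13.000: state=(0.202, -0.118)
t=14.000: state=(1.292, 0.082)
t=15.000: state=(1.776, 0.380)
t=15.800: state=(1.745, 0.610)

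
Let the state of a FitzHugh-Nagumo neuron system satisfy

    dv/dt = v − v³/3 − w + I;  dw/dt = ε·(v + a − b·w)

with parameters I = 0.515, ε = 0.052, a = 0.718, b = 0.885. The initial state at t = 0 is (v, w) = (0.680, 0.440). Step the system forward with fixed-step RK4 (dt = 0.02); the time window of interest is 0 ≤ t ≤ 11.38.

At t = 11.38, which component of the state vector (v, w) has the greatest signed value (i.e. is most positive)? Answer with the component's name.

largest component: w

t=0.000: state=(0.680, 0.440)
step 1 (dt=0.02): k1=(0.650, 0.052), k2=(0.653, 0.053), k3=(0.653, 0.053), k4=(0.656, 0.053); state += dt/6·(k1+2k2+2k3+k4)
t=0.020: state=(0.693, 0.441)
t=0.040: state=(0.706, 0.442)
t=0.060: state=(0.720, 0.443)
continuing one RK4 step at a time; state shown every 25 steps (Δt=0.5):
t=0.500: state=(1.029, 0.470)
t=1.000: state=(1.349, 0.509)
t=1.500: state=(1.550, 0.553)
t=2.000: state=(1.636, 0.600)
t=2.500: state=(1.657, 0.648)
t=3.000: state=(1.651, 0.694)
t=3.500: state=(1.633, 0.739)
t=4.000: state=(1.610, 0.782)
t=4.500: state=(1.585, 0.824)
t=5.000: state=(1.559, 0.864)
t=5.500: state=(1.532, 0.902)
t=6.000: state=(1.505, 0.939)
t=6.500: state=(1.477, 0.975)
t=7.000: state=(1.448, 1.009)
t=7.500: state=(1.419, 1.041)
t=8.000: state=(1.389, 1.072)
t=8.500: state=(1.358, 1.101)
t=9.000: state=(1.326, 1.129)
t=9.500: state=(1.293, 1.156)
t=10.000: state=(1.258, 1.181)
t=10.500: state=(1.221, 1.204)
t=11.000: state=(1.183, 1.226)
t=11.380: state=(1.152, 1.242)
compare at T: v=1.152, w=1.242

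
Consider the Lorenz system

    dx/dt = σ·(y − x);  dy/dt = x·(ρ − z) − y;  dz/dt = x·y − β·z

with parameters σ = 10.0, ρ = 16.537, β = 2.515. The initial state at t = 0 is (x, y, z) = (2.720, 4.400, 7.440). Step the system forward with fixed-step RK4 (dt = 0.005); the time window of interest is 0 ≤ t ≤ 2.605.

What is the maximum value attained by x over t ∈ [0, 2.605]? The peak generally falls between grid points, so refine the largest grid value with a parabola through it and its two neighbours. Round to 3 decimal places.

max x = 10.381

t=0.000: state=(2.720, 4.400, 7.440)
step 1 (dt=0.005): k1=(16.800, 20.344, -6.744), k2=(16.889, 20.722, -6.376), k3=(16.896, 20.720, -6.375), k4=(16.991, 21.098, -6.001); state += dt/6·(k1+2k2+2k3+k4)
t=0.005: state=(2.804, 4.504, 7.408)
t=0.010: state=(2.890, 4.611, 7.380)
t=0.015: state=(2.977, 4.722, 7.356)
continuing one RK4 step at a time; state shown every 20 steps (Δt=0.1):
t=0.100: state=(4.728, 7.174, 7.700)
t=0.200: state=(7.618, 10.785, 11.018)
t=0.300: state=(10.181, 11.472, 17.952)
t=0.400: state=(9.311, 6.435, 22.137)
t=0.500: state=(5.765, 2.286, 19.948)
t=0.600: state=(3.128, 1.392, 16.145)
t=0.700: state=(2.127, 1.738, 12.888)
t=0.800: state=(2.158, 2.557, 10.413)
t=0.900: state=(2.892, 3.975, 8.815)
t=1.000: state=(4.389, 6.333, 8.509)
t=1.100: state=(6.771, 9.499, 10.589)
t=1.200: state=(9.297, 11.148, 15.961)
t=1.300: state=(9.532, 7.974, 20.886)
t=1.400: state=(6.838, 3.637, 20.376)
t=1.500: state=(4.111, 2.080, 17.104)
t=1.600: state=(2.824, 2.201, 13.906)
t=1.700: state=(2.696, 3.001, 11.423)
t=1.800: state=(3.374, 4.423, 9.862)
t=1.900: state=(4.818, 6.664, 9.674)
t=2.000: state=(6.990, 9.362, 11.789)
t=2.100: state=(9.023, 10.324, 16.485)
t=2.200: state=(8.947, 7.443, 20.233)
t=2.300: state=(6.620, 3.956, 19.589)
t=2.400: state=(4.360, 2.679, 16.731)
t=2.500: state=(3.316, 2.858, 13.894)
t=2.600: state=(3.327, 3.762, 11.746)
t=2.605: state=(3.350, 3.824, 11.662)
largest grid value and its neighbours: x(0.325)=10.37502, x(0.330)=10.38109, x(0.335)=10.37577
parabola through these three points peaks at t≈0.330 with x≈10.38110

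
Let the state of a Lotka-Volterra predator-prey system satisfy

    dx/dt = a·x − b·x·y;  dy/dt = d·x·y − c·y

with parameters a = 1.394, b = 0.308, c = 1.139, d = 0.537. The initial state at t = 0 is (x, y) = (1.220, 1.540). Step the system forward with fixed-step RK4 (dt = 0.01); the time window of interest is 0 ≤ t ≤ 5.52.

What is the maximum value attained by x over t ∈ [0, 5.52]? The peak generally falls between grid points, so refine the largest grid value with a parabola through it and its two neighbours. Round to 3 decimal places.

max x = 5.500

t=0.000: state=(1.220, 1.540)
step 1 (dt=0.01): k1=(1.122, -0.745), k2=(1.129, -0.739), k3=(1.129, -0.739), k4=(1.135, -0.732); state += dt/6·(k1+2k2+2k3+k4)
t=0.010: state=(1.231, 1.533)
t=0.020: state=(1.243, 1.525)
t=0.030: state=(1.254, 1.518)
continuing one RK4 step at a time; state shown every 20 steps (Δt=0.2):
t=0.200: state=(1.472, 1.416)
t=0.400: state=(1.788, 1.343)
t=0.600: state=(2.177, 1.322)
t=0.800: state=(2.650, 1.363)
t=1.000: state=(3.209, 1.486)
t=1.200: state=(3.844, 1.727)
t=1.400: state=(4.513, 2.154)
t=1.600: state=(5.118, 2.880)
t=1.800: state=(5.476, 4.064)
t=2.000: state=(5.353, 5.819)
t=2.200: state=(4.631, 7.961)
t=2.400: state=(3.525, 9.838)
t=2.600: state=(2.455, 10.780)
t=2.800: state=(1.667, 10.680)
t=3.000: state=(1.167, 9.880)
t=3.200: state=(0.868, 8.763)
t=3.400: state=(0.693, 7.582)
t=3.600: state=(0.595, 6.466)
t=3.800: state=(0.544, 5.471)
t=4.000: state=(0.528, 4.614)
t=4.200: state=(0.537, 3.889)
t=4.400: state=(0.569, 3.286)
t=4.600: state=(0.624, 2.789)
t=4.800: state=(0.704, 2.385)
t=5.000: state=(0.811, 2.059)
t=5.200: state=(0.952, 1.802)
t=5.400: state=(1.134, 1.604)
t=5.520: state=(1.265, 1.512)
largest grid value and its neighbours: x(1.850)=5.49932, x(1.860)=5.49993, x(1.870)=5.49916
parabola through these three points peaks at t≈1.859 with x≈5.49994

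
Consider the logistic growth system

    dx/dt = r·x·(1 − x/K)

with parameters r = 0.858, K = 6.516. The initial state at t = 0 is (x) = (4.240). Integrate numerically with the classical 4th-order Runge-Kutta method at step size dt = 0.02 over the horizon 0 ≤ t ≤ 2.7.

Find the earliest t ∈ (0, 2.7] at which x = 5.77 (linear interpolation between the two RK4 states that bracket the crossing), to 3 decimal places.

t=0.000: state=(4.240)
step 1 (dt=0.02): k1=(1.271), k2=(1.267), k3=(1.267), k4=(1.264); state += dt/6·(k1+2k2+2k3+k4)
t=0.020: state=(4.265)
t=0.040: state=(4.291)
t=0.060: state=(4.316)
continuing one RK4 step at a time; state shown every 5 steps (Δt=0.1):
t=0.100: state=(4.365)
t=0.200: state=(4.487)
t=0.300: state=(4.605)
t=0.400: state=(4.719)
t=0.500: state=(4.828)
t=0.600: state=(4.933)
t=0.700: state=(5.034)
t=0.800: state=(5.130)
t=0.900: state=(5.221)
t=1.000: state=(5.308)
t=1.100: state=(5.390)
t=1.200: state=(5.468)
t=1.300: state=(5.541)
t=1.400: state=(5.610)
t=1.500: state=(5.675)
t=1.600: state=(5.736)
t=1.640: state=(5.759)
next step: t=1.660: state=(5.770) — x has crossed 5.77
linear interpolation between t=1.640 (5.75907) and t=1.660 (5.77048) → t≈1.659

t = 1.659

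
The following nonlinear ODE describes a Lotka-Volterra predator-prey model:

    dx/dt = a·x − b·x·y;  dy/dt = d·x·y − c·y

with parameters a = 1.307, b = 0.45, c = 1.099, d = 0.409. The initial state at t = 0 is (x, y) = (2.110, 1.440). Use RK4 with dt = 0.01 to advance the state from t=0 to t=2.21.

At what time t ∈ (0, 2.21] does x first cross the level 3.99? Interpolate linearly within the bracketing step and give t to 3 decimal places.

t = 0.961

t=0.000: state=(2.110, 1.440)
step 1 (dt=0.01): k1=(1.390, -0.340), k2=(1.397, -0.335), k3=(1.397, -0.335), k4=(1.403, -0.331); state += dt/6·(k1+2k2+2k3+k4)
t=0.010: state=(2.124, 1.437)
t=0.020: state=(2.138, 1.433)
t=0.030: state=(2.152, 1.430)
continuing one RK4 step at a time; state shown every 10 steps (Δt=0.1):
t=0.100: state=(2.255, 1.411)
t=0.200: state=(2.413, 1.390)
t=0.300: state=(2.584, 1.380)
t=0.400: state=(2.768, 1.379)
t=0.500: state=(2.964, 1.389)
t=0.600: state=(3.172, 1.411)
t=0.700: state=(3.390, 1.445)
t=0.800: state=(3.616, 1.494)
t=0.900: state=(3.848, 1.560)
t=0.960: state=(3.987, 1.607)
next step: t=0.970: state=(4.011, 1.616) — x has crossed 3.99
linear interpolation between t=0.960 (3.98744) and t=0.970 (4.01071) → t≈0.961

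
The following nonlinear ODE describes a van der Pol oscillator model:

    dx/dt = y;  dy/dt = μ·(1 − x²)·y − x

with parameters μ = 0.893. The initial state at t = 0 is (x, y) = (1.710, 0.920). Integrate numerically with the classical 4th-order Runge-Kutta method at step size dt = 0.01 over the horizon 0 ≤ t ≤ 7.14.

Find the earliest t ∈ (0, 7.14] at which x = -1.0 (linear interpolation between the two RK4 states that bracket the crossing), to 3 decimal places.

t = 2.701

t=0.000: state=(1.710, 0.920)
step 1 (dt=0.01): k1=(0.920, -3.291), k2=(0.904, -3.280), k3=(0.904, -3.280), k4=(0.887, -3.268); state += dt/6·(k1+2k2+2k3+k4)
t=0.010: state=(1.719, 0.887)
t=0.020: state=(1.728, 0.855)
t=0.030: state=(1.736, 0.822)
continuing one RK4 step at a time; state shown every 25 steps (Δt=0.25):
t=0.250: state=(1.846, 0.209)
t=0.500: state=(1.838, -0.236)
t=0.750: state=(1.743, -0.499)
t=1.000: state=(1.595, -0.680)
t=1.250: state=(1.405, -0.843)
t=1.500: state=(1.172, -1.028)
t=1.750: state=(0.886, -1.270)
t=2.000: state=(0.529, -1.604)
t=2.250: state=(0.075, -2.044)
t=2.500: state=(-0.492, -2.464)
t=2.700: state=(-0.997, -2.507)
next step: t=2.710: state=(-1.022, -2.496) — x has crossed -1.0
linear interpolation between t=2.700 (-0.99676) and t=2.710 (-1.02178) → t≈2.701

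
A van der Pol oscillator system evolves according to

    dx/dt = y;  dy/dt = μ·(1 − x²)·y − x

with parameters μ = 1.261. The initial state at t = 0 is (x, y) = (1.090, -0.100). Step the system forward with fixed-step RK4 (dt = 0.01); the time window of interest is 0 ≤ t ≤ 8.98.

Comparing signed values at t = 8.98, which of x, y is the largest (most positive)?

t=0.000: state=(1.090, -0.100)
step 1 (dt=0.01): k1=(-0.100, -1.066), k2=(-0.105, -1.065), k3=(-0.105, -1.065), k4=(-0.111, -1.063); state += dt/6·(k1+2k2+2k3+k4)
t=0.010: state=(1.089, -0.111)
t=0.020: state=(1.088, -0.121)
t=0.030: state=(1.087, -0.132)
continuing one RK4 step at a time; state shown every 50 steps (Δt=0.5):
t=0.500: state=(0.912, -0.610)
t=1.000: state=(0.458, -1.260)
t=1.500: state=(-0.430, -2.336)
t=2.000: state=(-1.583, -1.639)
t=2.500: state=(-1.898, 0.078)
t=3.000: state=(-1.729, 0.505)
t=3.500: state=(-1.423, 0.722)
t=4.000: state=(-0.985, 1.074)
t=4.500: state=(-0.270, 1.913)
t=5.000: state=(1.005, 2.926)
t=5.500: state=(1.954, 0.620)
t=6.000: state=(1.949, -0.357)
t=6.500: state=(1.711, -0.569)
t=7.000: state=(1.381, -0.764)
t=7.500: state=(0.916, -1.149)
t=8.000: state=(0.141, -2.088)
t=8.500: state=(-1.194, -2.810)
t=8.980: state=(-1.980, -0.442)
compare at T: x=-1.980, y=-0.442

largest component: y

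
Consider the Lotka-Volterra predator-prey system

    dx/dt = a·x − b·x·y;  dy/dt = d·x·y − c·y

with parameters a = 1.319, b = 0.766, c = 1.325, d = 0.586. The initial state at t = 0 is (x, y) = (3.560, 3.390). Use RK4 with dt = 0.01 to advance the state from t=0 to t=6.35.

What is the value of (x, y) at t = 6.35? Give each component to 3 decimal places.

t=0.000: state=(3.560, 3.390)
step 1 (dt=0.01): k1=(-4.549, 2.580), k2=(-4.555, 2.545), k3=(-4.554, 2.545), k4=(-4.559, 2.509); state += dt/6·(k1+2k2+2k3+k4)
t=0.010: state=(3.514, 3.415)
t=0.020: state=(3.469, 3.440)
t=0.030: state=(3.423, 3.464)
continuing one RK4 step at a time; state shown every 25 steps (Δt=0.25):
t=0.250: state=(2.471, 3.778)
t=0.500: state=(1.674, 3.659)
t=0.750: state=(1.200, 3.232)
t=1.000: state=(0.944, 2.710)
t=1.250: state=(0.820, 2.212)
t=1.500: state=(0.779, 1.784)
t=1.750: state=(0.797, 1.437)
t=2.000: state=(0.865, 1.165)
t=2.250: state=(0.983, 0.957)
t=2.500: state=(1.156, 0.803)
t=2.750: state=(1.393, 0.694)
t=3.000: state=(1.709, 0.625)
t=3.250: state=(2.116, 0.593)
t=3.500: state=(2.626, 0.602)
t=3.750: state=(3.238, 0.663)
t=4.000: state=(3.919, 0.804)
t=4.250: state=(4.564, 1.077)
t=4.500: state=(4.951, 1.560)
t=4.750: state=(4.774, 2.303)
t=5.000: state=(3.934, 3.150)
t=5.250: state=(2.815, 3.708)
t=5.500: state=(1.902, 3.746)
t=5.750: state=(1.329, 3.395)
t=6.000: state=(1.012, 2.887)
t=6.250: state=(0.851, 2.373)
t=6.350: state=(0.816, 2.182)

(x, y) = (0.816, 2.182)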